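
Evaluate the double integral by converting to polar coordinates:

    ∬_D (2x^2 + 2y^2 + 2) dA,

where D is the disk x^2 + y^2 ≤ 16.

The region D is 0 ≤ r ≤ 4, 0 ≤ θ ≤ 2π in polar coordinates, where x = r cos(θ), y = r sin(θ), and dA = r dr dθ.

Under the substitution, the integrand becomes 2r^2 + 2, so

    ∬_D (2x^2 + 2y^2 + 2) dA = ∫_{0}^{2π} ∫_{0}^{4} (2r^2 + 2) · r dr dθ.

Inner integral (in r): ∫_{0}^{4} (2r^2 + 2) · r dr = 144.

Outer integral (in θ): ∫_{0}^{2π} (144) dθ = 288π.

Therefore ∬_D (2x^2 + 2y^2 + 2) dA = 288π.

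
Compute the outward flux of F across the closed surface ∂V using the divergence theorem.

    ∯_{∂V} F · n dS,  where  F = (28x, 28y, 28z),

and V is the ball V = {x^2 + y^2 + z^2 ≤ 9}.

By the divergence theorem,

    ∯_{∂V} F · n dS = ∭_V (∇ · F) dV.

Compute the divergence:
    ∇ · F = ∂F_x/∂x + ∂F_y/∂y + ∂F_z/∂z = 28 + 28 + 28 = 84.

In spherical coordinates, x = ρ sin(φ) cos(θ), y = ρ sin(φ) sin(θ), z = ρ cos(φ), dV = ρ^2 sin(φ) dρ dφ dθ, with 0 ≤ ρ ≤ 3, 0 ≤ φ ≤ π, 0 ≤ θ ≤ 2π.

The integrand, after substitution and multiplying by the volume element, becomes (84) · ρ^2 sin(φ), so

    ∭_V (∇·F) dV = ∫_0^{2π} ∫_0^{π} ∫_0^{3} (84) · ρ^2 sin(φ) dρ dφ dθ.

Inner (ρ from 0 to 3): 756sin(φ).
Middle (φ from 0 to π): 1512.
Outer (θ from 0 to 2π): 3024π.

Therefore ∯_{∂V} F · n dS = 3024π.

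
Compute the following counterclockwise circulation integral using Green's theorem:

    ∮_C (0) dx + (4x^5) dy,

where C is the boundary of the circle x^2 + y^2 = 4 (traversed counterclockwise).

Green's theorem converts the closed line integral into a double integral over the enclosed region D:

    ∮_C P dx + Q dy = ∬_D (∂Q/∂x - ∂P/∂y) dA.

Here P = 0, Q = 4x^5, so

    ∂Q/∂x = 20x^4,    ∂P/∂y = 0,
    ∂Q/∂x - ∂P/∂y = 20x^4.

D is the region x^2 + y^2 ≤ 4. Evaluating the double integral:

In polar coordinates (x = r cos θ, y = r sin θ, dA = r dr dθ) the integrand becomes 20r^4cos(θ)^4, so

    ∬_D (20x^4) dA = ∫_0^{2π} ∫_0^{2} (20r^4cos(θ)^4) · r dr dθ.

Inner (r from 0 to 2): 640cos(θ)^4/3.
Outer (θ from 0 to 2π): 160π.

Therefore ∮_C P dx + Q dy = 160π.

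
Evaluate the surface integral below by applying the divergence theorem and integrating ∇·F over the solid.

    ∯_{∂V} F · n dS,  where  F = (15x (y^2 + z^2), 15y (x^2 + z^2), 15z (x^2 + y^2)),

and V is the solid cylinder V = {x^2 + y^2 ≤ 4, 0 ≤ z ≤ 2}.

By the divergence theorem,

    ∯_{∂V} F · n dS = ∭_V (∇ · F) dV.

Compute the divergence:
    ∇ · F = ∂F_x/∂x + ∂F_y/∂y + ∂F_z/∂z = 15y^2 + 15z^2 + 15x^2 + 15z^2 + 15x^2 + 15y^2 = 30x^2 + 30y^2 + 30z^2.

In cylindrical coordinates, x = r cos(θ), y = r sin(θ), z = z, dV = r dr dθ dz, with 0 ≤ r ≤ 2, 0 ≤ θ ≤ 2π, 0 ≤ z ≤ 2.

The integrand, after substitution and multiplying by the volume element, becomes (30r^2 + 30z^2) · r, so

    ∭_V (∇·F) dV = ∫_0^{2π} ∫_0^{2} ∫_0^{2} (30r^2 + 30z^2) · r dz dr dθ.

Inner (z from 0 to 2): 60r^3 + 80r.
Middle (r from 0 to 2): 400.
Outer (θ from 0 to 2π): 800π.

Therefore ∯_{∂V} F · n dS = 800π.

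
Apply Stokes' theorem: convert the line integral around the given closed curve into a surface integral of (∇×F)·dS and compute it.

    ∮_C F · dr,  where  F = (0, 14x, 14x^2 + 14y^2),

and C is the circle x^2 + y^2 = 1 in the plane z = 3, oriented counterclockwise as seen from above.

Let S be the flat disk x^2 + y^2 ≤ 1 in the plane z = 3, with upward unit normal n̂ = ẑ. By Stokes' theorem,

    ∮_C F · dr = ∬_S (∇ × F) · n̂ dS = ∬_D (curl F)_z dA,

where D is the disk x^2 + y^2 ≤ 1.

Compute the curl of F = (0, 14x, 14x^2 + 14y^2):
    (∇ × F)_x = ∂F_z/∂y - ∂F_y/∂z = 28y,
    (∇ × F)_y = ∂F_x/∂z - ∂F_z/∂x = -28x,
    (∇ × F)_z = ∂F_y/∂x - ∂F_x/∂y = 14.

On z = 3, (curl F)_z = 14.

Convert to polar (x = r cos θ, y = r sin θ, dA = r dr dθ); the integrand becomes 14, so

    ∬_D (curl F)_z dA = ∫_0^{2π} ∫_0^{1} (14) · r dr dθ.

Inner (r from 0 to 1): 7.
Outer (θ from 0 to 2π): 14π.

Therefore ∮_C F · dr = 14π.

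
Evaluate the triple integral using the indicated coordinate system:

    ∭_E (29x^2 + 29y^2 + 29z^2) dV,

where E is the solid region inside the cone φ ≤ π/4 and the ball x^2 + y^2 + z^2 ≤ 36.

In spherical coordinates, x = ρ sin(φ) cos(θ), y = ρ sin(φ) sin(θ), z = ρ cos(φ), and dV = ρ^2 sin(φ) dρ dφ dθ.

The integrand becomes 29ρ^2, so

    ∭_E (29x^2 + 29y^2 + 29z^2) dV = ∫_{0}^{2π} ∫_{0}^{π/4} ∫_{0}^{6} (29ρ^2) · ρ^2 sin(φ) dρ dφ dθ.

Inner (ρ): 225504sin(φ)/5.
Middle (φ): 225504/5 - 112752sqrt(2)/5.
Outer (θ): 225504π (2 - sqrt(2))/5.

Therefore the triple integral equals 225504π (2 - sqrt(2))/5.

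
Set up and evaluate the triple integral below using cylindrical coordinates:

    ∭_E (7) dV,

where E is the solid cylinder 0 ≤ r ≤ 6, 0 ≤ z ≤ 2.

In cylindrical coordinates, x = r cos(θ), y = r sin(θ), z = z, and dV = r dr dθ dz.

The integrand becomes 7, so

    ∭_E (7) dV = ∫_{0}^{2π} ∫_{0}^{6} ∫_{0}^{2} (7) · r dz dr dθ.

Inner (z): 14r.
Middle (r from 0 to 6): 252.
Outer (θ): 504π.

Therefore the triple integral equals 504π.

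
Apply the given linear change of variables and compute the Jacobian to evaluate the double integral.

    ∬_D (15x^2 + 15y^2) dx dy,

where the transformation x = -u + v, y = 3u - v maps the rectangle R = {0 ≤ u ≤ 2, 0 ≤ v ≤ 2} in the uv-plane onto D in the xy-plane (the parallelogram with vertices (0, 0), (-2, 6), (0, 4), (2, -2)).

Compute the Jacobian determinant of (x, y) with respect to (u, v):

    ∂(x,y)/∂(u,v) = | -1  1 | = (-1)(-1) - (1)(3) = -2.
                   | 3  -1 |

Its absolute value is |J| = 2 (the area scaling factor).

Substituting x = -u + v, y = 3u - v into the integrand,

    15x^2 + 15y^2 → 150u^2 - 120u v + 30v^2,

so the integral becomes

    ∬_R (150u^2 - 120u v + 30v^2) · |J| du dv = ∫_0^2 ∫_0^2 (300u^2 - 240u v + 60v^2) dv du.

Inner (v): 600u^2 - 480u + 160.
Outer (u): 960.

Therefore ∬_D (15x^2 + 15y^2) dx dy = 960.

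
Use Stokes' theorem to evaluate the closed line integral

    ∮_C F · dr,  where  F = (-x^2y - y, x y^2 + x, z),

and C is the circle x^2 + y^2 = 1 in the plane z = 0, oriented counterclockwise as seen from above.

Let S be the flat disk x^2 + y^2 ≤ 1 in the plane z = 0, with upward unit normal n̂ = ẑ. By Stokes' theorem,

    ∮_C F · dr = ∬_S (∇ × F) · n̂ dS = ∬_D (curl F)_z dA,

where D is the disk x^2 + y^2 ≤ 1.

Compute the curl of F = (-x^2y - y, x y^2 + x, z):
    (∇ × F)_x = ∂F_z/∂y - ∂F_y/∂z = 0,
    (∇ × F)_y = ∂F_x/∂z - ∂F_z/∂x = 0,
    (∇ × F)_z = ∂F_y/∂x - ∂F_x/∂y = x^2 + y^2 + 2.

On z = 0, (curl F)_z = x^2 + y^2 + 2.

Convert to polar (x = r cos θ, y = r sin θ, dA = r dr dθ); the integrand becomes r^2 + 2, so

    ∬_D (curl F)_z dA = ∫_0^{2π} ∫_0^{1} (r^2 + 2) · r dr dθ.

Inner (r from 0 to 1): 5/4.
Outer (θ from 0 to 2π): 5π/2.

Therefore ∮_C F · dr = 5π/2.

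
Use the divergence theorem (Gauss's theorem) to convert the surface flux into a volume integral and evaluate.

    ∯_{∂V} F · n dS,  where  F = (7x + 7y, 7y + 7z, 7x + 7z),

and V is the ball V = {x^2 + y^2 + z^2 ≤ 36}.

By the divergence theorem,

    ∯_{∂V} F · n dS = ∭_V (∇ · F) dV.

Compute the divergence:
    ∇ · F = ∂F_x/∂x + ∂F_y/∂y + ∂F_z/∂z = 7 + 7 + 7 = 21.

In spherical coordinates, x = ρ sin(φ) cos(θ), y = ρ sin(φ) sin(θ), z = ρ cos(φ), dV = ρ^2 sin(φ) dρ dφ dθ, with 0 ≤ ρ ≤ 6, 0 ≤ φ ≤ π, 0 ≤ θ ≤ 2π.

The integrand, after substitution and multiplying by the volume element, becomes (21) · ρ^2 sin(φ), so

    ∭_V (∇·F) dV = ∫_0^{2π} ∫_0^{π} ∫_0^{6} (21) · ρ^2 sin(φ) dρ dφ dθ.

Inner (ρ from 0 to 6): 1512sin(φ).
Middle (φ from 0 to π): 3024.
Outer (θ from 0 to 2π): 6048π.

Therefore ∯_{∂V} F · n dS = 6048π.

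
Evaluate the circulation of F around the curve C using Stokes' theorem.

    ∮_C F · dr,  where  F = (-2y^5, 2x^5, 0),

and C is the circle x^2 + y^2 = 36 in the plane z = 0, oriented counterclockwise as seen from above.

Let S be the flat disk x^2 + y^2 ≤ 36 in the plane z = 0, with upward unit normal n̂ = ẑ. By Stokes' theorem,

    ∮_C F · dr = ∬_S (∇ × F) · n̂ dS = ∬_D (curl F)_z dA,

where D is the disk x^2 + y^2 ≤ 36.

Compute the curl of F = (-2y^5, 2x^5, 0):
    (∇ × F)_x = ∂F_z/∂y - ∂F_y/∂z = 0,
    (∇ × F)_y = ∂F_x/∂z - ∂F_z/∂x = 0,
    (∇ × F)_z = ∂F_y/∂x - ∂F_x/∂y = 10x^4 + 10y^4.

On z = 0, (curl F)_z = 10x^4 + 10y^4.

Convert to polar (x = r cos θ, y = r sin θ, dA = r dr dθ); the integrand becomes 10r^4(sin(θ)^4 + cos(θ)^4), so

    ∬_D (curl F)_z dA = ∫_0^{2π} ∫_0^{6} (10r^4(sin(θ)^4 + cos(θ)^4)) · r dr dθ.

Inner (r from 0 to 6): 77760sin(θ)^4 + 77760cos(θ)^4.
Outer (θ from 0 to 2π): 116640π.

Therefore ∮_C F · dr = 116640π.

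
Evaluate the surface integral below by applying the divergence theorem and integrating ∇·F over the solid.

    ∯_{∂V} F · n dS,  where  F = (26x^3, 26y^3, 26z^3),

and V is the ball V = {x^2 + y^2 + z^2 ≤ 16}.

By the divergence theorem,

    ∯_{∂V} F · n dS = ∭_V (∇ · F) dV.

Compute the divergence:
    ∇ · F = ∂F_x/∂x + ∂F_y/∂y + ∂F_z/∂z = 78x^2 + 78y^2 + 78z^2.

In spherical coordinates, x = ρ sin(φ) cos(θ), y = ρ sin(φ) sin(θ), z = ρ cos(φ), dV = ρ^2 sin(φ) dρ dφ dθ, with 0 ≤ ρ ≤ 4, 0 ≤ φ ≤ π, 0 ≤ θ ≤ 2π.

The integrand, after substitution and multiplying by the volume element, becomes (78ρ^2) · ρ^2 sin(φ), so

    ∭_V (∇·F) dV = ∫_0^{2π} ∫_0^{π} ∫_0^{4} (78ρ^2) · ρ^2 sin(φ) dρ dφ dθ.

Inner (ρ from 0 to 4): 79872sin(φ)/5.
Middle (φ from 0 to π): 159744/5.
Outer (θ from 0 to 2π): 319488π/5.

Therefore ∯_{∂V} F · n dS = 319488π/5.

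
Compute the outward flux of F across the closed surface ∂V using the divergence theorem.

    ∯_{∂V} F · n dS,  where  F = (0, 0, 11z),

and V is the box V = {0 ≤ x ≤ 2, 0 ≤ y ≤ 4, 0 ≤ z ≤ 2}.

By the divergence theorem,

    ∯_{∂V} F · n dS = ∭_V (∇ · F) dV.

Compute the divergence:
    ∇ · F = ∂F_x/∂x + ∂F_y/∂y + ∂F_z/∂z = 0 + 0 + 11 = 11.

V is a rectangular box, so dV = dx dy dz with 0 ≤ x ≤ 2, 0 ≤ y ≤ 4, 0 ≤ z ≤ 2.

Integrate (11) over V as an iterated integral:

    ∭_V (∇·F) dV = ∫_0^{2} ∫_0^{4} ∫_0^{2} (11) dz dy dx.

Inner (z from 0 to 2): 22.
Middle (y from 0 to 4): 88.
Outer (x from 0 to 2): 176.

Therefore ∯_{∂V} F · n dS = 176.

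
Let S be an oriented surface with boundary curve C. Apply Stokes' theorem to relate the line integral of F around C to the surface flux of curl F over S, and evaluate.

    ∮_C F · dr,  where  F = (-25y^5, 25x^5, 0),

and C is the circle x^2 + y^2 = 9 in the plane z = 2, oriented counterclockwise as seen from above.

Let S be the flat disk x^2 + y^2 ≤ 9 in the plane z = 2, with upward unit normal n̂ = ẑ. By Stokes' theorem,

    ∮_C F · dr = ∬_S (∇ × F) · n̂ dS = ∬_D (curl F)_z dA,

where D is the disk x^2 + y^2 ≤ 9.

Compute the curl of F = (-25y^5, 25x^5, 0):
    (∇ × F)_x = ∂F_z/∂y - ∂F_y/∂z = 0,
    (∇ × F)_y = ∂F_x/∂z - ∂F_z/∂x = 0,
    (∇ × F)_z = ∂F_y/∂x - ∂F_x/∂y = 125x^4 + 125y^4.

On z = 2, (curl F)_z = 125x^4 + 125y^4.

Convert to polar (x = r cos θ, y = r sin θ, dA = r dr dθ); the integrand becomes 125r^4(sin(θ)^4 + cos(θ)^4), so

    ∬_D (curl F)_z dA = ∫_0^{2π} ∫_0^{3} (125r^4(sin(θ)^4 + cos(θ)^4)) · r dr dθ.

Inner (r from 0 to 3): 30375sin(θ)^4/2 + 30375cos(θ)^4/2.
Outer (θ from 0 to 2π): 91125π/4.

Therefore ∮_C F · dr = 91125π/4.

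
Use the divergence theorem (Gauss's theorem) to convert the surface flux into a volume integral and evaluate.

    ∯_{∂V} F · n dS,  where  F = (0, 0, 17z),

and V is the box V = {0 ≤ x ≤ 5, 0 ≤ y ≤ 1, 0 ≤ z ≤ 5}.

By the divergence theorem,

    ∯_{∂V} F · n dS = ∭_V (∇ · F) dV.

Compute the divergence:
    ∇ · F = ∂F_x/∂x + ∂F_y/∂y + ∂F_z/∂z = 0 + 0 + 17 = 17.

V is a rectangular box, so dV = dx dy dz with 0 ≤ x ≤ 5, 0 ≤ y ≤ 1, 0 ≤ z ≤ 5.

Integrate (17) over V as an iterated integral:

    ∭_V (∇·F) dV = ∫_0^{5} ∫_0^{1} ∫_0^{5} (17) dz dy dx.

Inner (z from 0 to 5): 85.
Middle (y from 0 to 1): 85.
Outer (x from 0 to 5): 425.

Therefore ∯_{∂V} F · n dS = 425.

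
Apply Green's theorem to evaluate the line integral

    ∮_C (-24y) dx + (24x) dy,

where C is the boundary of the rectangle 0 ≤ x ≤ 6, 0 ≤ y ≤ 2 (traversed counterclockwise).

Green's theorem converts the closed line integral into a double integral over the enclosed region D:

    ∮_C P dx + Q dy = ∬_D (∂Q/∂x - ∂P/∂y) dA.

Here P = -24y, Q = 24x, so

    ∂Q/∂x = 24,    ∂P/∂y = -24,
    ∂Q/∂x - ∂P/∂y = 48.

D is the region 0 ≤ x ≤ 6, 0 ≤ y ≤ 2. Evaluating the double integral:

    ∬_D (48) dA = ∫_0^{6} ∫_0^{2} (48) dy dx.

Inner (y from 0 to 2): 96.
Outer (x from 0 to 6): 576.

Therefore ∮_C P dx + Q dy = 576.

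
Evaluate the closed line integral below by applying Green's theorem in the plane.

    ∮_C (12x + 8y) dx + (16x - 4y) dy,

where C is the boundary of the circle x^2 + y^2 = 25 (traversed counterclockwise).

Green's theorem converts the closed line integral into a double integral over the enclosed region D:

    ∮_C P dx + Q dy = ∬_D (∂Q/∂x - ∂P/∂y) dA.

Here P = 12x + 8y, Q = 16x - 4y, so

    ∂Q/∂x = 16,    ∂P/∂y = 8,
    ∂Q/∂x - ∂P/∂y = 8.

D is the region x^2 + y^2 ≤ 25. Evaluating the double integral:

In polar coordinates (x = r cos θ, y = r sin θ, dA = r dr dθ) the integrand becomes 8, so

    ∬_D (8) dA = ∫_0^{2π} ∫_0^{5} (8) · r dr dθ.

Inner (r from 0 to 5): 100.
Outer (θ from 0 to 2π): 200π.

Therefore ∮_C P dx + Q dy = 200π.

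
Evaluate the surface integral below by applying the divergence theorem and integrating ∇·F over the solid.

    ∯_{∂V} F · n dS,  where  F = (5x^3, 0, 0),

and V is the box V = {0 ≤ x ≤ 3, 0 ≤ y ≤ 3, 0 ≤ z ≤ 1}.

By the divergence theorem,

    ∯_{∂V} F · n dS = ∭_V (∇ · F) dV.

Compute the divergence:
    ∇ · F = ∂F_x/∂x + ∂F_y/∂y + ∂F_z/∂z = 15x^2 + 0 + 0 = 15x^2.

V is a rectangular box, so dV = dx dy dz with 0 ≤ x ≤ 3, 0 ≤ y ≤ 3, 0 ≤ z ≤ 1.

Integrate (15x^2) over V as an iterated integral:

    ∭_V (∇·F) dV = ∫_0^{3} ∫_0^{3} ∫_0^{1} (15x^2) dz dy dx.

Inner (z from 0 to 1): 15x^2.
Middle (y from 0 to 3): 45x^2.
Outer (x from 0 to 3): 405.

Therefore ∯_{∂V} F · n dS = 405.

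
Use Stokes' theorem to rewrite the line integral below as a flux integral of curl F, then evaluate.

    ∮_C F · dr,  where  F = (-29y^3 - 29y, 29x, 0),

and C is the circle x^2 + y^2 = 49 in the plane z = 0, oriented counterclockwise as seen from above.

Let S be the flat disk x^2 + y^2 ≤ 49 in the plane z = 0, with upward unit normal n̂ = ẑ. By Stokes' theorem,

    ∮_C F · dr = ∬_S (∇ × F) · n̂ dS = ∬_D (curl F)_z dA,

where D is the disk x^2 + y^2 ≤ 49.

Compute the curl of F = (-29y^3 - 29y, 29x, 0):
    (∇ × F)_x = ∂F_z/∂y - ∂F_y/∂z = 0,
    (∇ × F)_y = ∂F_x/∂z - ∂F_z/∂x = 0,
    (∇ × F)_z = ∂F_y/∂x - ∂F_x/∂y = 87y^2 + 58.

On z = 0, (curl F)_z = 87y^2 + 58.

Convert to polar (x = r cos θ, y = r sin θ, dA = r dr dθ); the integrand becomes 87r^2sin(θ)^2 + 58, so

    ∬_D (curl F)_z dA = ∫_0^{2π} ∫_0^{7} (87r^2sin(θ)^2 + 58) · r dr dθ.

Inner (r from 0 to 7): 208887sin(θ)^2/4 + 1421.
Outer (θ from 0 to 2π): 220255π/4.

Therefore ∮_C F · dr = 220255π/4.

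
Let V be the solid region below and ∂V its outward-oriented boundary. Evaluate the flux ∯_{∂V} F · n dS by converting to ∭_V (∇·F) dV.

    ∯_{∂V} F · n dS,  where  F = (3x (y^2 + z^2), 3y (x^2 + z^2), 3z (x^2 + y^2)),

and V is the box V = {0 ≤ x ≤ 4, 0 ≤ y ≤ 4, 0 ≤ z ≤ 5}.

By the divergence theorem,

    ∯_{∂V} F · n dS = ∭_V (∇ · F) dV.

Compute the divergence:
    ∇ · F = ∂F_x/∂x + ∂F_y/∂y + ∂F_z/∂z = 3y^2 + 3z^2 + 3x^2 + 3z^2 + 3x^2 + 3y^2 = 6x^2 + 6y^2 + 6z^2.

V is a rectangular box, so dV = dx dy dz with 0 ≤ x ≤ 4, 0 ≤ y ≤ 4, 0 ≤ z ≤ 5.

Integrate (6x^2 + 6y^2 + 6z^2) over V as an iterated integral:

    ∭_V (∇·F) dV = ∫_0^{4} ∫_0^{4} ∫_0^{5} (6x^2 + 6y^2 + 6z^2) dz dy dx.

Inner (z from 0 to 5): 30x^2 + 30y^2 + 250.
Middle (y from 0 to 4): 120x^2 + 1640.
Outer (x from 0 to 4): 9120.

Therefore ∯_{∂V} F · n dS = 9120.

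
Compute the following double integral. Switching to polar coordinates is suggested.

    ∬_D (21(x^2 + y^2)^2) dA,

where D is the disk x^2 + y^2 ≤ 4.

The region D is 0 ≤ r ≤ 2, 0 ≤ θ ≤ 2π in polar coordinates, where x = r cos(θ), y = r sin(θ), and dA = r dr dθ.

Under the substitution, the integrand becomes 21r^4, so

    ∬_D (21(x^2 + y^2)^2) dA = ∫_{0}^{2π} ∫_{0}^{2} (21r^4) · r dr dθ.

Inner integral (in r): ∫_{0}^{2} (21r^4) · r dr = 224.

Outer integral (in θ): ∫_{0}^{2π} (224) dθ = 448π.

Therefore ∬_D (21(x^2 + y^2)^2) dA = 448π.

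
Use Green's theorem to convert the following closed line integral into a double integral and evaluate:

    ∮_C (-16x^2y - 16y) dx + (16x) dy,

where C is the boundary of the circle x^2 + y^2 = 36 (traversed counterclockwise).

Green's theorem converts the closed line integral into a double integral over the enclosed region D:

    ∮_C P dx + Q dy = ∬_D (∂Q/∂x - ∂P/∂y) dA.

Here P = -16x^2y - 16y, Q = 16x, so

    ∂Q/∂x = 16,    ∂P/∂y = -16x^2 - 16,
    ∂Q/∂x - ∂P/∂y = 16x^2 + 32.

D is the region x^2 + y^2 ≤ 36. Evaluating the double integral:

In polar coordinates (x = r cos θ, y = r sin θ, dA = r dr dθ) the integrand becomes 16r^2cos(θ)^2 + 32, so

    ∬_D (16x^2 + 32) dA = ∫_0^{2π} ∫_0^{6} (16r^2cos(θ)^2 + 32) · r dr dθ.

Inner (r from 0 to 6): 5184cos(θ)^2 + 576.
Outer (θ from 0 to 2π): 6336π.

Therefore ∮_C P dx + Q dy = 6336π.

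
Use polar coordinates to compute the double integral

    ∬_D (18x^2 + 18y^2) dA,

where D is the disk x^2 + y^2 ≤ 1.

The region D is 0 ≤ r ≤ 1, 0 ≤ θ ≤ 2π in polar coordinates, where x = r cos(θ), y = r sin(θ), and dA = r dr dθ.

Under the substitution, the integrand becomes 18r^2, so

    ∬_D (18x^2 + 18y^2) dA = ∫_{0}^{2π} ∫_{0}^{1} (18r^2) · r dr dθ.

Inner integral (in r): ∫_{0}^{1} (18r^2) · r dr = 9/2.

Outer integral (in θ): ∫_{0}^{2π} (9/2) dθ = 9π.

Therefore ∬_D (18x^2 + 18y^2) dA = 9π.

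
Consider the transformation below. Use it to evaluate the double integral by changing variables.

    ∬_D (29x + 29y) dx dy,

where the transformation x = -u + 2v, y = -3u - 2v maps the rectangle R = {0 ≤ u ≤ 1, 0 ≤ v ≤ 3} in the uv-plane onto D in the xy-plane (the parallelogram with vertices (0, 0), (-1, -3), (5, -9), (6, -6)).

Compute the Jacobian determinant of (x, y) with respect to (u, v):

    ∂(x,y)/∂(u,v) = | -1  2 | = (-1)(-2) - (2)(-3) = 8.
                   | -3  -2 |

Its absolute value is |J| = 8 (the area scaling factor).

Substituting x = -u + 2v, y = -3u - 2v into the integrand,

    29x + 29y → -116u,

so the integral becomes

    ∬_R (-116u) · |J| du dv = ∫_0^1 ∫_0^3 (-928u) dv du.

Inner (v): -2784u.
Outer (u): -1392.

Therefore ∬_D (29x + 29y) dx dy = -1392.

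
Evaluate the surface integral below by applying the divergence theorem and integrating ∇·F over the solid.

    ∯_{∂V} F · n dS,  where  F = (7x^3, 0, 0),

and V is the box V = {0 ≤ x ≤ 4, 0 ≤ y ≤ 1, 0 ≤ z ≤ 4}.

By the divergence theorem,

    ∯_{∂V} F · n dS = ∭_V (∇ · F) dV.

Compute the divergence:
    ∇ · F = ∂F_x/∂x + ∂F_y/∂y + ∂F_z/∂z = 21x^2 + 0 + 0 = 21x^2.

V is a rectangular box, so dV = dx dy dz with 0 ≤ x ≤ 4, 0 ≤ y ≤ 1, 0 ≤ z ≤ 4.

Integrate (21x^2) over V as an iterated integral:

    ∭_V (∇·F) dV = ∫_0^{4} ∫_0^{1} ∫_0^{4} (21x^2) dz dy dx.

Inner (z from 0 to 4): 84x^2.
Middle (y from 0 to 1): 84x^2.
Outer (x from 0 to 4): 1792.

Therefore ∯_{∂V} F · n dS = 1792.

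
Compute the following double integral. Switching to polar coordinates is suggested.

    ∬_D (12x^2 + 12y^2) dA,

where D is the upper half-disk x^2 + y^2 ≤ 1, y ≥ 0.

The region D is 0 ≤ r ≤ 1, 0 ≤ θ ≤ π in polar coordinates, where x = r cos(θ), y = r sin(θ), and dA = r dr dθ.

Under the substitution, the integrand becomes 12r^2, so

    ∬_D (12x^2 + 12y^2) dA = ∫_{0}^{π} ∫_{0}^{1} (12r^2) · r dr dθ.

Inner integral (in r): ∫_{0}^{1} (12r^2) · r dr = 3.

Outer integral (in θ): ∫_{0}^{π} (3) dθ = 3π.

Therefore ∬_D (12x^2 + 12y^2) dA = 3π.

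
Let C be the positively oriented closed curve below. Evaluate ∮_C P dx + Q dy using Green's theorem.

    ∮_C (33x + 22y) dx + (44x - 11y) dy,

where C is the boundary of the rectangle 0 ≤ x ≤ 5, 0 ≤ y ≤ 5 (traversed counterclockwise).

Green's theorem converts the closed line integral into a double integral over the enclosed region D:

    ∮_C P dx + Q dy = ∬_D (∂Q/∂x - ∂P/∂y) dA.

Here P = 33x + 22y, Q = 44x - 11y, so

    ∂Q/∂x = 44,    ∂P/∂y = 22,
    ∂Q/∂x - ∂P/∂y = 22.

D is the region 0 ≤ x ≤ 5, 0 ≤ y ≤ 5. Evaluating the double integral:

    ∬_D (22) dA = ∫_0^{5} ∫_0^{5} (22) dy dx.

Inner (y from 0 to 5): 110.
Outer (x from 0 to 5): 550.

Therefore ∮_C P dx + Q dy = 550.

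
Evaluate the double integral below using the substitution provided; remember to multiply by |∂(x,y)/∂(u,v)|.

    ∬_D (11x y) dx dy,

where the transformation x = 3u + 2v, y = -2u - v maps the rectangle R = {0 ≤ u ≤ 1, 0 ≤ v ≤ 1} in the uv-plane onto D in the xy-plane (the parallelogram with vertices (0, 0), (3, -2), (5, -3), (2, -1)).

Compute the Jacobian determinant of (x, y) with respect to (u, v):

    ∂(x,y)/∂(u,v) = | 3  2 | = (3)(-1) - (2)(-2) = 1.
                   | -2  -1 |

Its absolute value is |J| = 1 (the area scaling factor).

Substituting x = 3u + 2v, y = -2u - v into the integrand,

    11x y → -66u^2 - 77u v - 22v^2,

so the integral becomes

    ∬_R (-66u^2 - 77u v - 22v^2) · |J| du dv = ∫_0^1 ∫_0^1 (-66u^2 - 77u v - 22v^2) dv du.

Inner (v): -66u^2 - 77u/2 - 22/3.
Outer (u): -583/12.

Therefore ∬_D (11x y) dx dy = -583/12.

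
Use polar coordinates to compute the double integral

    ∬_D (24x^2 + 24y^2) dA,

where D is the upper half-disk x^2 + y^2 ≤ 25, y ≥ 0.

The region D is 0 ≤ r ≤ 5, 0 ≤ θ ≤ π in polar coordinates, where x = r cos(θ), y = r sin(θ), and dA = r dr dθ.

Under the substitution, the integrand becomes 24r^2, so

    ∬_D (24x^2 + 24y^2) dA = ∫_{0}^{π} ∫_{0}^{5} (24r^2) · r dr dθ.

Inner integral (in r): ∫_{0}^{5} (24r^2) · r dr = 3750.

Outer integral (in θ): ∫_{0}^{π} (3750) dθ = 3750π.

Therefore ∬_D (24x^2 + 24y^2) dA = 3750π.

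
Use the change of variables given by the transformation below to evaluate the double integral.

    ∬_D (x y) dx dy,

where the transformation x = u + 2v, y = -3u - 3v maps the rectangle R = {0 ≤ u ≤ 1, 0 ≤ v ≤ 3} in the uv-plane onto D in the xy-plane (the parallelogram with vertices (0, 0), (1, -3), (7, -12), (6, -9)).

Compute the Jacobian determinant of (x, y) with respect to (u, v):

    ∂(x,y)/∂(u,v) = | 1  2 | = (1)(-3) - (2)(-3) = 3.
                   | -3  -3 |

Its absolute value is |J| = 3 (the area scaling factor).

Substituting x = u + 2v, y = -3u - 3v into the integrand,

    x y → -3u^2 - 9u v - 6v^2,

so the integral becomes

    ∬_R (-3u^2 - 9u v - 6v^2) · |J| du dv = ∫_0^1 ∫_0^3 (-9u^2 - 27u v - 18v^2) dv du.

Inner (v): -27u^2 - 243u/2 - 162.
Outer (u): -927/4.

Therefore ∬_D (x y) dx dy = -927/4.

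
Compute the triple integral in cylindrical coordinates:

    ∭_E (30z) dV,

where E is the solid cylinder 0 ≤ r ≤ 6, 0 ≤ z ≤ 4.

In cylindrical coordinates, x = r cos(θ), y = r sin(θ), z = z, and dV = r dr dθ dz.

The integrand becomes 30z, so

    ∭_E (30z) dV = ∫_{0}^{2π} ∫_{0}^{6} ∫_{0}^{4} (30z) · r dz dr dθ.

Inner (z): 240r.
Middle (r from 0 to 6): 4320.
Outer (θ): 8640π.

Therefore the triple integral equals 8640π.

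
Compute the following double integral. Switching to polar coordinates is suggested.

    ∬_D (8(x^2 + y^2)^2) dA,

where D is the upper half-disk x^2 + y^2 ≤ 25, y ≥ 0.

The region D is 0 ≤ r ≤ 5, 0 ≤ θ ≤ π in polar coordinates, where x = r cos(θ), y = r sin(θ), and dA = r dr dθ.

Under the substitution, the integrand becomes 8r^4, so

    ∬_D (8(x^2 + y^2)^2) dA = ∫_{0}^{π} ∫_{0}^{5} (8r^4) · r dr dθ.

Inner integral (in r): ∫_{0}^{5} (8r^4) · r dr = 62500/3.

Outer integral (in θ): ∫_{0}^{π} (62500/3) dθ = 62500π/3.

Therefore ∬_D (8(x^2 + y^2)^2) dA = 62500π/3.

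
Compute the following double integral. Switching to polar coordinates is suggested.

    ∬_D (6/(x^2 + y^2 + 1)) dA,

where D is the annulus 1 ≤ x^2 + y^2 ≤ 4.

The region D is 1 ≤ r ≤ 2, 0 ≤ θ ≤ 2π in polar coordinates, where x = r cos(θ), y = r sin(θ), and dA = r dr dθ.

Under the substitution, the integrand becomes 6/(r^2 + 1), so

    ∬_D (6/(x^2 + y^2 + 1)) dA = ∫_{0}^{2π} ∫_{1}^{2} (6/(r^2 + 1)) · r dr dθ.

Inner integral (in r): ∫_{1}^{2} (6/(r^2 + 1)) · r dr = log(125/8).

Outer integral (in θ): ∫_{0}^{2π} (log(125/8)) dθ = log((125/8)^(2π)).

Therefore ∬_D (6/(x^2 + y^2 + 1)) dA = log((125/8)^(2π)).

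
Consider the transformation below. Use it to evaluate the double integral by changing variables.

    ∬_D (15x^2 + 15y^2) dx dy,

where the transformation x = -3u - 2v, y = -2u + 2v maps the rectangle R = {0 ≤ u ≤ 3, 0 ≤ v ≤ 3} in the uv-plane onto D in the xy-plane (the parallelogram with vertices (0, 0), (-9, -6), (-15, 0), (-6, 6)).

Compute the Jacobian determinant of (x, y) with respect to (u, v):

    ∂(x,y)/∂(u,v) = | -3  -2 | = (-3)(2) - (-2)(-2) = -10.
                   | -2  2 |

Its absolute value is |J| = 10 (the area scaling factor).

Substituting x = -3u - 2v, y = -2u + 2v into the integrand,

    15x^2 + 15y^2 → 195u^2 + 60u v + 120v^2,

so the integral becomes

    ∬_R (195u^2 + 60u v + 120v^2) · |J| du dv = ∫_0^3 ∫_0^3 (1950u^2 + 600u v + 1200v^2) dv du.

Inner (v): 5850u^2 + 2700u + 10800.
Outer (u): 97200.

Therefore ∬_D (15x^2 + 15y^2) dx dy = 97200.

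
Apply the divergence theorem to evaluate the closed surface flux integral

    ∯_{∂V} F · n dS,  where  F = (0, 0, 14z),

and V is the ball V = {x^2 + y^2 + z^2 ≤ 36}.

By the divergence theorem,

    ∯_{∂V} F · n dS = ∭_V (∇ · F) dV.

Compute the divergence:
    ∇ · F = ∂F_x/∂x + ∂F_y/∂y + ∂F_z/∂z = 0 + 0 + 14 = 14.

In spherical coordinates, x = ρ sin(φ) cos(θ), y = ρ sin(φ) sin(θ), z = ρ cos(φ), dV = ρ^2 sin(φ) dρ dφ dθ, with 0 ≤ ρ ≤ 6, 0 ≤ φ ≤ π, 0 ≤ θ ≤ 2π.

The integrand, after substitution and multiplying by the volume element, becomes (14) · ρ^2 sin(φ), so

    ∭_V (∇·F) dV = ∫_0^{2π} ∫_0^{π} ∫_0^{6} (14) · ρ^2 sin(φ) dρ dφ dθ.

Inner (ρ from 0 to 6): 1008sin(φ).
Middle (φ from 0 to π): 2016.
Outer (θ from 0 to 2π): 4032π.

Therefore ∯_{∂V} F · n dS = 4032π.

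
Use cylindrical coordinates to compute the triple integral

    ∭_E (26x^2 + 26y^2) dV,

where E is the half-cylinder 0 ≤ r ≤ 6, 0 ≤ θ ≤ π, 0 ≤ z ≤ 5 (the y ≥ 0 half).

In cylindrical coordinates, x = r cos(θ), y = r sin(θ), z = z, and dV = r dr dθ dz.

The integrand becomes 26r^2, so

    ∭_E (26x^2 + 26y^2) dV = ∫_{0}^{π} ∫_{0}^{6} ∫_{0}^{5} (26r^2) · r dz dr dθ.

Inner (z): 130r^3.
Middle (r from 0 to 6): 42120.
Outer (θ): 42120π.

Therefore the triple integral equals 42120π.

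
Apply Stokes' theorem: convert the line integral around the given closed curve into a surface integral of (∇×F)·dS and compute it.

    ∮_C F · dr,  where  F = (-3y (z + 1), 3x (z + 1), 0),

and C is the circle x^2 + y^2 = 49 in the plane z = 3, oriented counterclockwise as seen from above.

Let S be the flat disk x^2 + y^2 ≤ 49 in the plane z = 3, with upward unit normal n̂ = ẑ. By Stokes' theorem,

    ∮_C F · dr = ∬_S (∇ × F) · n̂ dS = ∬_D (curl F)_z dA,

where D is the disk x^2 + y^2 ≤ 49.

Compute the curl of F = (-3y (z + 1), 3x (z + 1), 0):
    (∇ × F)_x = ∂F_z/∂y - ∂F_y/∂z = -3x,
    (∇ × F)_y = ∂F_x/∂z - ∂F_z/∂x = -3y,
    (∇ × F)_z = ∂F_y/∂x - ∂F_x/∂y = 6z + 6.

On z = 3, (curl F)_z = 24.

Convert to polar (x = r cos θ, y = r sin θ, dA = r dr dθ); the integrand becomes 24, so

    ∬_D (curl F)_z dA = ∫_0^{2π} ∫_0^{7} (24) · r dr dθ.

Inner (r from 0 to 7): 588.
Outer (θ from 0 to 2π): 1176π.

Therefore ∮_C F · dr = 1176π.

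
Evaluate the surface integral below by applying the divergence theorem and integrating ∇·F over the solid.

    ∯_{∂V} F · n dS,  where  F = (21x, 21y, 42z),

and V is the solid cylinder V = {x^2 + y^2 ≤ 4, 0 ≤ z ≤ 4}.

By the divergence theorem,

    ∯_{∂V} F · n dS = ∭_V (∇ · F) dV.

Compute the divergence:
    ∇ · F = ∂F_x/∂x + ∂F_y/∂y + ∂F_z/∂z = 21 + 21 + 42 = 84.

In cylindrical coordinates, x = r cos(θ), y = r sin(θ), z = z, dV = r dr dθ dz, with 0 ≤ r ≤ 2, 0 ≤ θ ≤ 2π, 0 ≤ z ≤ 4.

The integrand, after substitution and multiplying by the volume element, becomes (84) · r, so

    ∭_V (∇·F) dV = ∫_0^{2π} ∫_0^{2} ∫_0^{4} (84) · r dz dr dθ.

Inner (z from 0 to 4): 336r.
Middle (r from 0 to 2): 672.
Outer (θ from 0 to 2π): 1344π.

Therefore ∯_{∂V} F · n dS = 1344π.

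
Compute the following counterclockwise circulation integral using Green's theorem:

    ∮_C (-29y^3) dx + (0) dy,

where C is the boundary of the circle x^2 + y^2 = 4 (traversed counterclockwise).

Green's theorem converts the closed line integral into a double integral over the enclosed region D:

    ∮_C P dx + Q dy = ∬_D (∂Q/∂x - ∂P/∂y) dA.

Here P = -29y^3, Q = 0, so

    ∂Q/∂x = 0,    ∂P/∂y = -87y^2,
    ∂Q/∂x - ∂P/∂y = 87y^2.

D is the region x^2 + y^2 ≤ 4. Evaluating the double integral:

In polar coordinates (x = r cos θ, y = r sin θ, dA = r dr dθ) the integrand becomes 87r^2sin(θ)^2, so

    ∬_D (87y^2) dA = ∫_0^{2π} ∫_0^{2} (87r^2sin(θ)^2) · r dr dθ.

Inner (r from 0 to 2): 348sin(θ)^2.
Outer (θ from 0 to 2π): 348π.

Therefore ∮_C P dx + Q dy = 348π.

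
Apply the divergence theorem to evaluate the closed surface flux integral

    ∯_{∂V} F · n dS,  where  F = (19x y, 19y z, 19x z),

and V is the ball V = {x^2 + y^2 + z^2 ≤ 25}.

By the divergence theorem,

    ∯_{∂V} F · n dS = ∭_V (∇ · F) dV.

Compute the divergence:
    ∇ · F = ∂F_x/∂x + ∂F_y/∂y + ∂F_z/∂z = 19y + 19z + 19x = 19x + 19y + 19z.

In spherical coordinates, x = ρ sin(φ) cos(θ), y = ρ sin(φ) sin(θ), z = ρ cos(φ), dV = ρ^2 sin(φ) dρ dφ dθ, with 0 ≤ ρ ≤ 5, 0 ≤ φ ≤ π, 0 ≤ θ ≤ 2π.

The integrand, after substitution and multiplying by the volume element, becomes (19ρ (sqrt(2)sin(φ)sin(θ + π/4) + cos(φ))) · ρ^2 sin(φ), so

    ∭_V (∇·F) dV = ∫_0^{2π} ∫_0^{π} ∫_0^{5} (19ρ (sqrt(2)sin(φ)sin(θ + π/4) + cos(φ))) · ρ^2 sin(φ) dρ dφ dθ.

Inner (ρ from 0 to 5): 11875(sqrt(2)sin(φ)sin(θ + π/4) + cos(φ))sin(φ)/4.
Middle (φ from 0 to π): 11875sqrt(2)π sin(θ + π/4)/8.
Outer (θ from 0 to 2π): 0.

Therefore ∯_{∂V} F · n dS = 0.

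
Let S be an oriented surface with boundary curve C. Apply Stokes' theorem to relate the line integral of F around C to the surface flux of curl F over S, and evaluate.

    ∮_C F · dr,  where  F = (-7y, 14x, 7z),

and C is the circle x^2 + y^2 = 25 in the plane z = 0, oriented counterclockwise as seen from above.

Let S be the flat disk x^2 + y^2 ≤ 25 in the plane z = 0, with upward unit normal n̂ = ẑ. By Stokes' theorem,

    ∮_C F · dr = ∬_S (∇ × F) · n̂ dS = ∬_D (curl F)_z dA,

where D is the disk x^2 + y^2 ≤ 25.

Compute the curl of F = (-7y, 14x, 7z):
    (∇ × F)_x = ∂F_z/∂y - ∂F_y/∂z = 0,
    (∇ × F)_y = ∂F_x/∂z - ∂F_z/∂x = 0,
    (∇ × F)_z = ∂F_y/∂x - ∂F_x/∂y = 21.

On z = 0, (curl F)_z = 21.

Convert to polar (x = r cos θ, y = r sin θ, dA = r dr dθ); the integrand becomes 21, so

    ∬_D (curl F)_z dA = ∫_0^{2π} ∫_0^{5} (21) · r dr dθ.

Inner (r from 0 to 5): 525/2.
Outer (θ from 0 to 2π): 525π.

Therefore ∮_C F · dr = 525π.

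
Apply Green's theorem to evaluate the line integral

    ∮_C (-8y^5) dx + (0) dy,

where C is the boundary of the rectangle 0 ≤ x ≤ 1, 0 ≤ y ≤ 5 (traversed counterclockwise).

Green's theorem converts the closed line integral into a double integral over the enclosed region D:

    ∮_C P dx + Q dy = ∬_D (∂Q/∂x - ∂P/∂y) dA.

Here P = -8y^5, Q = 0, so

    ∂Q/∂x = 0,    ∂P/∂y = -40y^4,
    ∂Q/∂x - ∂P/∂y = 40y^4.

D is the region 0 ≤ x ≤ 1, 0 ≤ y ≤ 5. Evaluating the double integral:

    ∬_D (40y^4) dA = ∫_0^{1} ∫_0^{5} (40y^4) dy dx.

Inner (y from 0 to 5): 25000.
Outer (x from 0 to 1): 25000.

Therefore ∮_C P dx + Q dy = 25000.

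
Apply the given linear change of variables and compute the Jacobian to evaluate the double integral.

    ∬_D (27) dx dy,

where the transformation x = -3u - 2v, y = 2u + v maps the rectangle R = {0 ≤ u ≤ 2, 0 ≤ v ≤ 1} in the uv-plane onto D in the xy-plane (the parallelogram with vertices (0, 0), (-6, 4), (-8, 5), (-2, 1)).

Compute the Jacobian determinant of (x, y) with respect to (u, v):

    ∂(x,y)/∂(u,v) = | -3  -2 | = (-3)(1) - (-2)(2) = 1.
                   | 2  1 |

Its absolute value is |J| = 1 (the area scaling factor).

Substituting x = -3u - 2v, y = 2u + v into the integrand,

    27 → 27,

so the integral becomes

    ∬_R (27) · |J| du dv = ∫_0^2 ∫_0^1 (27) dv du.

Inner (v): 27.
Outer (u): 54.

Therefore ∬_D (27) dx dy = 54.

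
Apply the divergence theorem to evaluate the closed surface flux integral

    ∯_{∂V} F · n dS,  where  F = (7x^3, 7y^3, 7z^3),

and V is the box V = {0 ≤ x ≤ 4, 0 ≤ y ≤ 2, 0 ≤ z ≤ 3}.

By the divergence theorem,

    ∯_{∂V} F · n dS = ∭_V (∇ · F) dV.

Compute the divergence:
    ∇ · F = ∂F_x/∂x + ∂F_y/∂y + ∂F_z/∂z = 21x^2 + 21y^2 + 21z^2.

V is a rectangular box, so dV = dx dy dz with 0 ≤ x ≤ 4, 0 ≤ y ≤ 2, 0 ≤ z ≤ 3.

Integrate (21x^2 + 21y^2 + 21z^2) over V as an iterated integral:

    ∭_V (∇·F) dV = ∫_0^{4} ∫_0^{2} ∫_0^{3} (21x^2 + 21y^2 + 21z^2) dz dy dx.

Inner (z from 0 to 3): 63x^2 + 63y^2 + 189.
Middle (y from 0 to 2): 126x^2 + 546.
Outer (x from 0 to 4): 4872.

Therefore ∯_{∂V} F · n dS = 4872.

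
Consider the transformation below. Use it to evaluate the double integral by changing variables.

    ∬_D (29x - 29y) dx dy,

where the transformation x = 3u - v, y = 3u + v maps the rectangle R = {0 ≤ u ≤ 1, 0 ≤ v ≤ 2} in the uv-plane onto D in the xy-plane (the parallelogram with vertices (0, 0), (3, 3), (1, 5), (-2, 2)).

Compute the Jacobian determinant of (x, y) with respect to (u, v):

    ∂(x,y)/∂(u,v) = | 3  -1 | = (3)(1) - (-1)(3) = 6.
                   | 3  1 |

Its absolute value is |J| = 6 (the area scaling factor).

Substituting x = 3u - v, y = 3u + v into the integrand,

    29x - 29y → -58v,

so the integral becomes

    ∬_R (-58v) · |J| du dv = ∫_0^1 ∫_0^2 (-348v) dv du.

Inner (v): -696.
Outer (u): -696.

Therefore ∬_D (29x - 29y) dx dy = -696.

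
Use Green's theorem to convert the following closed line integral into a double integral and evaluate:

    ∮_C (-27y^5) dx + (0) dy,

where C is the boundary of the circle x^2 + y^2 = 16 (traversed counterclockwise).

Green's theorem converts the closed line integral into a double integral over the enclosed region D:

    ∮_C P dx + Q dy = ∬_D (∂Q/∂x - ∂P/∂y) dA.

Here P = -27y^5, Q = 0, so

    ∂Q/∂x = 0,    ∂P/∂y = -135y^4,
    ∂Q/∂x - ∂P/∂y = 135y^4.

D is the region x^2 + y^2 ≤ 16. Evaluating the double integral:

In polar coordinates (x = r cos θ, y = r sin θ, dA = r dr dθ) the integrand becomes 135r^4sin(θ)^4, so

    ∬_D (135y^4) dA = ∫_0^{2π} ∫_0^{4} (135r^4sin(θ)^4) · r dr dθ.

Inner (r from 0 to 4): 92160sin(θ)^4.
Outer (θ from 0 to 2π): 69120π.

Therefore ∮_C P dx + Q dy = 69120π.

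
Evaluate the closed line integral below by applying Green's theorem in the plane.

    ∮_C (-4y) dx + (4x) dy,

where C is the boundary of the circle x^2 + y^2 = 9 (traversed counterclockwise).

Green's theorem converts the closed line integral into a double integral over the enclosed region D:

    ∮_C P dx + Q dy = ∬_D (∂Q/∂x - ∂P/∂y) dA.

Here P = -4y, Q = 4x, so

    ∂Q/∂x = 4,    ∂P/∂y = -4,
    ∂Q/∂x - ∂P/∂y = 8.

D is the region x^2 + y^2 ≤ 9. Evaluating the double integral:

In polar coordinates (x = r cos θ, y = r sin θ, dA = r dr dθ) the integrand becomes 8, so

    ∬_D (8) dA = ∫_0^{2π} ∫_0^{3} (8) · r dr dθ.

Inner (r from 0 to 3): 36.
Outer (θ from 0 to 2π): 72π.

Therefore ∮_C P dx + Q dy = 72π.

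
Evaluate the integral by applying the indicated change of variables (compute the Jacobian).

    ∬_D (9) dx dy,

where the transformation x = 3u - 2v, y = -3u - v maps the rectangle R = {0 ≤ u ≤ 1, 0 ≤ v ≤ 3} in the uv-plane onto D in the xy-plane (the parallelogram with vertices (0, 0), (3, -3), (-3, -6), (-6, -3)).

Compute the Jacobian determinant of (x, y) with respect to (u, v):

    ∂(x,y)/∂(u,v) = | 3  -2 | = (3)(-1) - (-2)(-3) = -9.
                   | -3  -1 |

Its absolute value is |J| = 9 (the area scaling factor).

Substituting x = 3u - 2v, y = -3u - v into the integrand,

    9 → 9,

so the integral becomes

    ∬_R (9) · |J| du dv = ∫_0^1 ∫_0^3 (81) dv du.

Inner (v): 243.
Outer (u): 243.

Therefore ∬_D (9) dx dy = 243.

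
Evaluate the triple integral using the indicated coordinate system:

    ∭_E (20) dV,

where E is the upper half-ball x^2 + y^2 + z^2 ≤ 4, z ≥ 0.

In spherical coordinates, x = ρ sin(φ) cos(θ), y = ρ sin(φ) sin(θ), z = ρ cos(φ), and dV = ρ^2 sin(φ) dρ dφ dθ.

The integrand becomes 20, so

    ∭_E (20) dV = ∫_{0}^{2π} ∫_{0}^{π/2} ∫_{0}^{2} (20) · ρ^2 sin(φ) dρ dφ dθ.

Inner (ρ): 160sin(φ)/3.
Middle (φ): 160/3.
Outer (θ): 320π/3.

Therefore the triple integral equals 320π/3.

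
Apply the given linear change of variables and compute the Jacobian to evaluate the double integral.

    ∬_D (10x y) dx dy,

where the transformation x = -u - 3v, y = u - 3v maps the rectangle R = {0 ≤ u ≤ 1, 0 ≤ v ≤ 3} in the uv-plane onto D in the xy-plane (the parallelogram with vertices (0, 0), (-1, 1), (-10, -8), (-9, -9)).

Compute the Jacobian determinant of (x, y) with respect to (u, v):

    ∂(x,y)/∂(u,v) = | -1  -3 | = (-1)(-3) - (-3)(1) = 6.
                   | 1  -3 |

Its absolute value is |J| = 6 (the area scaling factor).

Substituting x = -u - 3v, y = u - 3v into the integrand,

    10x y → -10u^2 + 90v^2,

so the integral becomes

    ∬_R (-10u^2 + 90v^2) · |J| du dv = ∫_0^1 ∫_0^3 (-60u^2 + 540v^2) dv du.

Inner (v): 4860 - 180u^2.
Outer (u): 4800.

Therefore ∬_D (10x y) dx dy = 4800.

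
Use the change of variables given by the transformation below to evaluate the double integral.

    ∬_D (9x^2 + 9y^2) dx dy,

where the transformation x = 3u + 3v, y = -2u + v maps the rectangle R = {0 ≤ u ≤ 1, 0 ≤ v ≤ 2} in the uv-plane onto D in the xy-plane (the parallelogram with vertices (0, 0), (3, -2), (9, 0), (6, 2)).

Compute the Jacobian determinant of (x, y) with respect to (u, v):

    ∂(x,y)/∂(u,v) = | 3  3 | = (3)(1) - (3)(-2) = 9.
                   | -2  1 |

Its absolute value is |J| = 9 (the area scaling factor).

Substituting x = 3u + 3v, y = -2u + v into the integrand,

    9x^2 + 9y^2 → 117u^2 + 126u v + 90v^2,

so the integral becomes

    ∬_R (117u^2 + 126u v + 90v^2) · |J| du dv = ∫_0^1 ∫_0^2 (1053u^2 + 1134u v + 810v^2) dv du.

Inner (v): 2106u^2 + 2268u + 2160.
Outer (u): 3996.

Therefore ∬_D (9x^2 + 9y^2) dx dy = 3996.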